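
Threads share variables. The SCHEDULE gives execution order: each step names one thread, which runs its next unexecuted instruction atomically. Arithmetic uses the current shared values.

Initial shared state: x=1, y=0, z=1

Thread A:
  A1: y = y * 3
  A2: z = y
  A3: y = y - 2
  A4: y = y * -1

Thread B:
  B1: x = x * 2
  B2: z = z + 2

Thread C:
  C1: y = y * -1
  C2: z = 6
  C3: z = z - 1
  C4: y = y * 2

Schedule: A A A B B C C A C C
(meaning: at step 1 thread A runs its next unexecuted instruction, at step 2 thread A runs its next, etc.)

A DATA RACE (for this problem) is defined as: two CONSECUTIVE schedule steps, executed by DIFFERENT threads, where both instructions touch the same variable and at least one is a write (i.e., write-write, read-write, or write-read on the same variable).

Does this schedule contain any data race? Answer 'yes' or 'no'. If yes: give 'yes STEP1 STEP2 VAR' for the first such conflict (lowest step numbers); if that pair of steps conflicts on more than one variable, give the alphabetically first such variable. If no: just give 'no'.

Steps 1,2: same thread (A). No race.
Steps 2,3: same thread (A). No race.
Steps 3,4: A(r=y,w=y) vs B(r=x,w=x). No conflict.
Steps 4,5: same thread (B). No race.
Steps 5,6: B(r=z,w=z) vs C(r=y,w=y). No conflict.
Steps 6,7: same thread (C). No race.
Steps 7,8: C(r=-,w=z) vs A(r=y,w=y). No conflict.
Steps 8,9: A(r=y,w=y) vs C(r=z,w=z). No conflict.
Steps 9,10: same thread (C). No race.

Answer: no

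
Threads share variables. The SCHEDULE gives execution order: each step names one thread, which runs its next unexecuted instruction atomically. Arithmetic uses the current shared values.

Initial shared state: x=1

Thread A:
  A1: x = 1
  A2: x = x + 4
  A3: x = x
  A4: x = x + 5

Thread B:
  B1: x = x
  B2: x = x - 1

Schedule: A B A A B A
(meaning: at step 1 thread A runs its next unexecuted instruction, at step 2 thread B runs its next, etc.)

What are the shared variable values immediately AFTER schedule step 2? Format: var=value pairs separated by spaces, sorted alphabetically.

Answer: x=1

Derivation:
Step 1: thread A executes A1 (x = 1). Shared: x=1. PCs: A@1 B@0
Step 2: thread B executes B1 (x = x). Shared: x=1. PCs: A@1 B@1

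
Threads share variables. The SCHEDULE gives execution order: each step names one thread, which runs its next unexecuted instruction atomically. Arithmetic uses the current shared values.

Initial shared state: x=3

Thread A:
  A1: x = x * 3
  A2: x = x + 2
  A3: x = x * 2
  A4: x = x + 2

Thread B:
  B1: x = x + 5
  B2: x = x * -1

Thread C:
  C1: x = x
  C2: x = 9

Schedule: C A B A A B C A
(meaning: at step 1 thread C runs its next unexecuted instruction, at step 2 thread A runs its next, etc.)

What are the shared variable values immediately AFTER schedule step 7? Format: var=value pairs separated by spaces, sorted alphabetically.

Step 1: thread C executes C1 (x = x). Shared: x=3. PCs: A@0 B@0 C@1
Step 2: thread A executes A1 (x = x * 3). Shared: x=9. PCs: A@1 B@0 C@1
Step 3: thread B executes B1 (x = x + 5). Shared: x=14. PCs: A@1 B@1 C@1
Step 4: thread A executes A2 (x = x + 2). Shared: x=16. PCs: A@2 B@1 C@1
Step 5: thread A executes A3 (x = x * 2). Shared: x=32. PCs: A@3 B@1 C@1
Step 6: thread B executes B2 (x = x * -1). Shared: x=-32. PCs: A@3 B@2 C@1
Step 7: thread C executes C2 (x = 9). Shared: x=9. PCs: A@3 B@2 C@2

Answer: x=9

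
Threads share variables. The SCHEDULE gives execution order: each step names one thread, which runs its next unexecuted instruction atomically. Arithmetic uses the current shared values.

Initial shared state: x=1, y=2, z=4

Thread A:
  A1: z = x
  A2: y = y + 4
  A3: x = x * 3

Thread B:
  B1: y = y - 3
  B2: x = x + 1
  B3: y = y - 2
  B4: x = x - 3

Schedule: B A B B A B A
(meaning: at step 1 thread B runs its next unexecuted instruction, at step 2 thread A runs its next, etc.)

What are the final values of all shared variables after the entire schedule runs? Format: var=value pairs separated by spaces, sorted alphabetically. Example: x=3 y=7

Step 1: thread B executes B1 (y = y - 3). Shared: x=1 y=-1 z=4. PCs: A@0 B@1
Step 2: thread A executes A1 (z = x). Shared: x=1 y=-1 z=1. PCs: A@1 B@1
Step 3: thread B executes B2 (x = x + 1). Shared: x=2 y=-1 z=1. PCs: A@1 B@2
Step 4: thread B executes B3 (y = y - 2). Shared: x=2 y=-3 z=1. PCs: A@1 B@3
Step 5: thread A executes A2 (y = y + 4). Shared: x=2 y=1 z=1. PCs: A@2 B@3
Step 6: thread B executes B4 (x = x - 3). Shared: x=-1 y=1 z=1. PCs: A@2 B@4
Step 7: thread A executes A3 (x = x * 3). Shared: x=-3 y=1 z=1. PCs: A@3 B@4

Answer: x=-3 y=1 z=1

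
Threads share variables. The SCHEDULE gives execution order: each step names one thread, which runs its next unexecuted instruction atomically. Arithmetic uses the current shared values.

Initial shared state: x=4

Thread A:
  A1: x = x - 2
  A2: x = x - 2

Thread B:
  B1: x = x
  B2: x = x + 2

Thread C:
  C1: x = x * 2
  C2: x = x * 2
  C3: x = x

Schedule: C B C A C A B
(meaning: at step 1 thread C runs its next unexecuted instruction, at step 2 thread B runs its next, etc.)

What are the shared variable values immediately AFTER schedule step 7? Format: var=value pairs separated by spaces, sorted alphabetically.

Step 1: thread C executes C1 (x = x * 2). Shared: x=8. PCs: A@0 B@0 C@1
Step 2: thread B executes B1 (x = x). Shared: x=8. PCs: A@0 B@1 C@1
Step 3: thread C executes C2 (x = x * 2). Shared: x=16. PCs: A@0 B@1 C@2
Step 4: thread A executes A1 (x = x - 2). Shared: x=14. PCs: A@1 B@1 C@2
Step 5: thread C executes C3 (x = x). Shared: x=14. PCs: A@1 B@1 C@3
Step 6: thread A executes A2 (x = x - 2). Shared: x=12. PCs: A@2 B@1 C@3
Step 7: thread B executes B2 (x = x + 2). Shared: x=14. PCs: A@2 B@2 C@3

Answer: x=14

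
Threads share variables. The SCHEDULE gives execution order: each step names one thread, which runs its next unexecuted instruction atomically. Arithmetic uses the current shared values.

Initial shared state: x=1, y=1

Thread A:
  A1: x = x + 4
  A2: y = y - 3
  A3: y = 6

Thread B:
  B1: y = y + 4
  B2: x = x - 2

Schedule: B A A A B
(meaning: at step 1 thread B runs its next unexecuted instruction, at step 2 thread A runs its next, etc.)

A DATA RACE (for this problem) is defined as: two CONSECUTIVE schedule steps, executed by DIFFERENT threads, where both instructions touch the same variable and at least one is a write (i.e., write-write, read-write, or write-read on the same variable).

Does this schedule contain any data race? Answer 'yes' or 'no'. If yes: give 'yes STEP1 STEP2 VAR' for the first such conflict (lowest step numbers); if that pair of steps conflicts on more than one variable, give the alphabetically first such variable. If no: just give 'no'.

Answer: no

Derivation:
Steps 1,2: B(r=y,w=y) vs A(r=x,w=x). No conflict.
Steps 2,3: same thread (A). No race.
Steps 3,4: same thread (A). No race.
Steps 4,5: A(r=-,w=y) vs B(r=x,w=x). No conflict.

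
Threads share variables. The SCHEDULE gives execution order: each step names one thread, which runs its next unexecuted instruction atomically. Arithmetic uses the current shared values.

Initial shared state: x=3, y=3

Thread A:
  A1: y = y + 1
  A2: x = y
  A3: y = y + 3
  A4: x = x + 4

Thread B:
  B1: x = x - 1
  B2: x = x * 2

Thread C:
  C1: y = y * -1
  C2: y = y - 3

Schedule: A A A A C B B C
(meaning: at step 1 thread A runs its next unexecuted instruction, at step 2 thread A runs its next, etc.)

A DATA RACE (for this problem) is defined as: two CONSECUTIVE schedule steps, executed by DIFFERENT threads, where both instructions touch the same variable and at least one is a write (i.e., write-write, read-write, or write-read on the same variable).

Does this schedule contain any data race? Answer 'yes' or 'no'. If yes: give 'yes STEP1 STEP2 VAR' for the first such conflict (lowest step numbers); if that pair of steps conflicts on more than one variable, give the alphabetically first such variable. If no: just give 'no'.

Answer: no

Derivation:
Steps 1,2: same thread (A). No race.
Steps 2,3: same thread (A). No race.
Steps 3,4: same thread (A). No race.
Steps 4,5: A(r=x,w=x) vs C(r=y,w=y). No conflict.
Steps 5,6: C(r=y,w=y) vs B(r=x,w=x). No conflict.
Steps 6,7: same thread (B). No race.
Steps 7,8: B(r=x,w=x) vs C(r=y,w=y). No conflict.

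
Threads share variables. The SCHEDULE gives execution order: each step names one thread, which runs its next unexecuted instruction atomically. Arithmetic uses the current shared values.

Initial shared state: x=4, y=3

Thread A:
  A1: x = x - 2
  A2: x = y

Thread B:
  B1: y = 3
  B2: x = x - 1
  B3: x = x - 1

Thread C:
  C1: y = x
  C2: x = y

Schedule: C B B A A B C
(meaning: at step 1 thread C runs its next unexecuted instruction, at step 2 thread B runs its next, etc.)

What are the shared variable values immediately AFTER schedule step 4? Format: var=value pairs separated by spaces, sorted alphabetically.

Step 1: thread C executes C1 (y = x). Shared: x=4 y=4. PCs: A@0 B@0 C@1
Step 2: thread B executes B1 (y = 3). Shared: x=4 y=3. PCs: A@0 B@1 C@1
Step 3: thread B executes B2 (x = x - 1). Shared: x=3 y=3. PCs: A@0 B@2 C@1
Step 4: thread A executes A1 (x = x - 2). Shared: x=1 y=3. PCs: A@1 B@2 C@1

Answer: x=1 y=3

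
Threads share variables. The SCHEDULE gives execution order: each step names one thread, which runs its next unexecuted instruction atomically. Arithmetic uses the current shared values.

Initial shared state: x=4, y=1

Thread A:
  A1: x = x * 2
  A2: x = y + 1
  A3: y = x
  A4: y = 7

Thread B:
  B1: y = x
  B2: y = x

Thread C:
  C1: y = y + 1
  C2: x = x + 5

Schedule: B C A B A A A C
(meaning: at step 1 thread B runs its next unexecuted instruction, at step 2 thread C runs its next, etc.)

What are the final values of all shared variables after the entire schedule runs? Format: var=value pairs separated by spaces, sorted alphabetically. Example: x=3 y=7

Answer: x=14 y=7

Derivation:
Step 1: thread B executes B1 (y = x). Shared: x=4 y=4. PCs: A@0 B@1 C@0
Step 2: thread C executes C1 (y = y + 1). Shared: x=4 y=5. PCs: A@0 B@1 C@1
Step 3: thread A executes A1 (x = x * 2). Shared: x=8 y=5. PCs: A@1 B@1 C@1
Step 4: thread B executes B2 (y = x). Shared: x=8 y=8. PCs: A@1 B@2 C@1
Step 5: thread A executes A2 (x = y + 1). Shared: x=9 y=8. PCs: A@2 B@2 C@1
Step 6: thread A executes A3 (y = x). Shared: x=9 y=9. PCs: A@3 B@2 C@1
Step 7: thread A executes A4 (y = 7). Shared: x=9 y=7. PCs: A@4 B@2 C@1
Step 8: thread C executes C2 (x = x + 5). Shared: x=14 y=7. PCs: A@4 B@2 C@2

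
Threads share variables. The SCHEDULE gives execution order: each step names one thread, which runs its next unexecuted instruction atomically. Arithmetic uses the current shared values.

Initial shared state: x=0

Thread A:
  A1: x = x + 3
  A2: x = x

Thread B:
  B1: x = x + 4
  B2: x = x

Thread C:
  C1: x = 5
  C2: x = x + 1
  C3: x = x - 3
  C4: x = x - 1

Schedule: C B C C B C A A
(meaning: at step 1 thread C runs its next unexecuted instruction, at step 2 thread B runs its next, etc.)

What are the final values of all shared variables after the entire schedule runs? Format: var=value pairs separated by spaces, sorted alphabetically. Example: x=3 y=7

Step 1: thread C executes C1 (x = 5). Shared: x=5. PCs: A@0 B@0 C@1
Step 2: thread B executes B1 (x = x + 4). Shared: x=9. PCs: A@0 B@1 C@1
Step 3: thread C executes C2 (x = x + 1). Shared: x=10. PCs: A@0 B@1 C@2
Step 4: thread C executes C3 (x = x - 3). Shared: x=7. PCs: A@0 B@1 C@3
Step 5: thread B executes B2 (x = x). Shared: x=7. PCs: A@0 B@2 C@3
Step 6: thread C executes C4 (x = x - 1). Shared: x=6. PCs: A@0 B@2 C@4
Step 7: thread A executes A1 (x = x + 3). Shared: x=9. PCs: A@1 B@2 C@4
Step 8: thread A executes A2 (x = x). Shared: x=9. PCs: A@2 B@2 C@4

Answer: x=9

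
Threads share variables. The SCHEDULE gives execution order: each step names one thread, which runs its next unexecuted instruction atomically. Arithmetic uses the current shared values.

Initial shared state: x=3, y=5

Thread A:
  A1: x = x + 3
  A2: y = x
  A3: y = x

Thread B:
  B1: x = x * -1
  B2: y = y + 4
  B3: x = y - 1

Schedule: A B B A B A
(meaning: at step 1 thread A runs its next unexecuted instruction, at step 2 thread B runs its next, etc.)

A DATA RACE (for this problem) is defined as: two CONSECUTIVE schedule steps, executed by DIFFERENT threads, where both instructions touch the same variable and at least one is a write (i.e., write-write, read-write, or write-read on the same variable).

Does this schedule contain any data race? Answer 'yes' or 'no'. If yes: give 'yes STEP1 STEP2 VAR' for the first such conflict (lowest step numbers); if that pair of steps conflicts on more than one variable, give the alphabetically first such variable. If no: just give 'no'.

Steps 1,2: A(x = x + 3) vs B(x = x * -1). RACE on x (W-W).
Steps 2,3: same thread (B). No race.
Steps 3,4: B(y = y + 4) vs A(y = x). RACE on y (W-W).
Steps 4,5: A(y = x) vs B(x = y - 1). RACE on x (R-W), y (W-R). Multiple vars; alphabetically first is x.
Steps 5,6: B(x = y - 1) vs A(y = x). RACE on x (W-R), y (R-W). Multiple vars; alphabetically first is x.
First conflict at steps 1,2.

Answer: yes 1 2 x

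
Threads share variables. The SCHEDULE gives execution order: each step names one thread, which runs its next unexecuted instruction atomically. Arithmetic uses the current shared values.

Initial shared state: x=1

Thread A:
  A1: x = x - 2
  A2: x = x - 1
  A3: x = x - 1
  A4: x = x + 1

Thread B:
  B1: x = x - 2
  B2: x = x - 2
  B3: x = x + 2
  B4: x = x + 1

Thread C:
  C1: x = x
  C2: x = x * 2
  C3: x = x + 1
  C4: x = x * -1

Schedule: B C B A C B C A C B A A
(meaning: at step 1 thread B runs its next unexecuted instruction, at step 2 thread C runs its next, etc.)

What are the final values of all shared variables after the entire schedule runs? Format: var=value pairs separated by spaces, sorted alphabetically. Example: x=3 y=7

Step 1: thread B executes B1 (x = x - 2). Shared: x=-1. PCs: A@0 B@1 C@0
Step 2: thread C executes C1 (x = x). Shared: x=-1. PCs: A@0 B@1 C@1
Step 3: thread B executes B2 (x = x - 2). Shared: x=-3. PCs: A@0 B@2 C@1
Step 4: thread A executes A1 (x = x - 2). Shared: x=-5. PCs: A@1 B@2 C@1
Step 5: thread C executes C2 (x = x * 2). Shared: x=-10. PCs: A@1 B@2 C@2
Step 6: thread B executes B3 (x = x + 2). Shared: x=-8. PCs: A@1 B@3 C@2
Step 7: thread C executes C3 (x = x + 1). Shared: x=-7. PCs: A@1 B@3 C@3
Step 8: thread A executes A2 (x = x - 1). Shared: x=-8. PCs: A@2 B@3 C@3
Step 9: thread C executes C4 (x = x * -1). Shared: x=8. PCs: A@2 B@3 C@4
Step 10: thread B executes B4 (x = x + 1). Shared: x=9. PCs: A@2 B@4 C@4
Step 11: thread A executes A3 (x = x - 1). Shared: x=8. PCs: A@3 B@4 C@4
Step 12: thread A executes A4 (x = x + 1). Shared: x=9. PCs: A@4 B@4 C@4

Answer: x=9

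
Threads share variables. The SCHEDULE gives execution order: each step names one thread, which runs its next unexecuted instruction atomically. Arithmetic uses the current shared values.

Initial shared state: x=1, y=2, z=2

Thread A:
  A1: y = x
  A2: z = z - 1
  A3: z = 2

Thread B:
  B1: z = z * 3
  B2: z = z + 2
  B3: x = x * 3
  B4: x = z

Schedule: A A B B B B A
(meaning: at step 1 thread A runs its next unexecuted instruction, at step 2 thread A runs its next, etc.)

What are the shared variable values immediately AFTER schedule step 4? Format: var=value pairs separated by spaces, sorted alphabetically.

Step 1: thread A executes A1 (y = x). Shared: x=1 y=1 z=2. PCs: A@1 B@0
Step 2: thread A executes A2 (z = z - 1). Shared: x=1 y=1 z=1. PCs: A@2 B@0
Step 3: thread B executes B1 (z = z * 3). Shared: x=1 y=1 z=3. PCs: A@2 B@1
Step 4: thread B executes B2 (z = z + 2). Shared: x=1 y=1 z=5. PCs: A@2 B@2

Answer: x=1 y=1 z=5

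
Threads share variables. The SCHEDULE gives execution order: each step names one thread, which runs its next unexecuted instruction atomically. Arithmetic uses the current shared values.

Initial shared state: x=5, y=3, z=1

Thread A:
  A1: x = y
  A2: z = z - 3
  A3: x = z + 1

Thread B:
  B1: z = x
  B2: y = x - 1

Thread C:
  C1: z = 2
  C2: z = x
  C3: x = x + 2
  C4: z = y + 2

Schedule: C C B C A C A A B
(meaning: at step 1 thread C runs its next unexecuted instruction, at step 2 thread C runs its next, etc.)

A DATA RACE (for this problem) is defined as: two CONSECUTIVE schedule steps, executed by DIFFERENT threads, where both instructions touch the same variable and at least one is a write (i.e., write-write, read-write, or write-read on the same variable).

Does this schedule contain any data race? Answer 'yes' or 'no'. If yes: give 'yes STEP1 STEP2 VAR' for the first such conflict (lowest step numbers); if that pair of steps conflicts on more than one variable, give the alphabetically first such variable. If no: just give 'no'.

Answer: yes 2 3 z

Derivation:
Steps 1,2: same thread (C). No race.
Steps 2,3: C(z = x) vs B(z = x). RACE on z (W-W).
Steps 3,4: B(z = x) vs C(x = x + 2). RACE on x (R-W).
Steps 4,5: C(x = x + 2) vs A(x = y). RACE on x (W-W).
Steps 5,6: A(r=y,w=x) vs C(r=y,w=z). No conflict.
Steps 6,7: C(z = y + 2) vs A(z = z - 3). RACE on z (W-W).
Steps 7,8: same thread (A). No race.
Steps 8,9: A(x = z + 1) vs B(y = x - 1). RACE on x (W-R).
First conflict at steps 2,3.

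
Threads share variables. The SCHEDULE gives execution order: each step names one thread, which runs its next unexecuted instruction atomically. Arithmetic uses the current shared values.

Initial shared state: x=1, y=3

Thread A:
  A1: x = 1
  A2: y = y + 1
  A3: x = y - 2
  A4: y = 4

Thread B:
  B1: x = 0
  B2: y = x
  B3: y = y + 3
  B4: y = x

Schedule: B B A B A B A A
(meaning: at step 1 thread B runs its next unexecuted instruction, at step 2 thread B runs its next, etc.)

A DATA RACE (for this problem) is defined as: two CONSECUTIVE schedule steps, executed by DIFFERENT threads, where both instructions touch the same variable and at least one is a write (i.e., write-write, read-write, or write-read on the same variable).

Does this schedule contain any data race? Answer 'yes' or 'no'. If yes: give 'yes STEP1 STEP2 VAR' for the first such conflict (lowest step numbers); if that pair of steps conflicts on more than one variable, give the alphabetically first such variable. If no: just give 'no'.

Steps 1,2: same thread (B). No race.
Steps 2,3: B(y = x) vs A(x = 1). RACE on x (R-W).
Steps 3,4: A(r=-,w=x) vs B(r=y,w=y). No conflict.
Steps 4,5: B(y = y + 3) vs A(y = y + 1). RACE on y (W-W).
Steps 5,6: A(y = y + 1) vs B(y = x). RACE on y (W-W).
Steps 6,7: B(y = x) vs A(x = y - 2). RACE on x (R-W), y (W-R). Multiple vars; alphabetically first is x.
Steps 7,8: same thread (A). No race.
First conflict at steps 2,3.

Answer: yes 2 3 x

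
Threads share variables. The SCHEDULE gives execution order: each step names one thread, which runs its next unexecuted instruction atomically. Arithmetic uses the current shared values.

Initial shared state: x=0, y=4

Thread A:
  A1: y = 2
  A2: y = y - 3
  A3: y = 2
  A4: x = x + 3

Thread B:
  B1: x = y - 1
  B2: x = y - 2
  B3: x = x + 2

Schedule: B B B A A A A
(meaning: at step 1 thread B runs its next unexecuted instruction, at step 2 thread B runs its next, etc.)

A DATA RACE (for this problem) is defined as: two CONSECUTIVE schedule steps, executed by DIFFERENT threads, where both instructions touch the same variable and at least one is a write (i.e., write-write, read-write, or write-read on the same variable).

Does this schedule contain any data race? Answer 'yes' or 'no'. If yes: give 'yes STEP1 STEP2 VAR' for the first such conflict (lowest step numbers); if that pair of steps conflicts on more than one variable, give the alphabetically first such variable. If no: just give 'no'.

Steps 1,2: same thread (B). No race.
Steps 2,3: same thread (B). No race.
Steps 3,4: B(r=x,w=x) vs A(r=-,w=y). No conflict.
Steps 4,5: same thread (A). No race.
Steps 5,6: same thread (A). No race.
Steps 6,7: same thread (A). No race.

Answer: no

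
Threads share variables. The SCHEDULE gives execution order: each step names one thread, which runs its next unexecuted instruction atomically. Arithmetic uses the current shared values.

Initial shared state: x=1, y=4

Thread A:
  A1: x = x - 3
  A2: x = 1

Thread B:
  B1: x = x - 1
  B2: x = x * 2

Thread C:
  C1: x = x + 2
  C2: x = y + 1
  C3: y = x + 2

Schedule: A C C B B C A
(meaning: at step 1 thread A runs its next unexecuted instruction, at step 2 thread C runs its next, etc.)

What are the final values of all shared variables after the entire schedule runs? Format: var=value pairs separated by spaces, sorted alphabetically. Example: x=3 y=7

Answer: x=1 y=10

Derivation:
Step 1: thread A executes A1 (x = x - 3). Shared: x=-2 y=4. PCs: A@1 B@0 C@0
Step 2: thread C executes C1 (x = x + 2). Shared: x=0 y=4. PCs: A@1 B@0 C@1
Step 3: thread C executes C2 (x = y + 1). Shared: x=5 y=4. PCs: A@1 B@0 C@2
Step 4: thread B executes B1 (x = x - 1). Shared: x=4 y=4. PCs: A@1 B@1 C@2
Step 5: thread B executes B2 (x = x * 2). Shared: x=8 y=4. PCs: A@1 B@2 C@2
Step 6: thread C executes C3 (y = x + 2). Shared: x=8 y=10. PCs: A@1 B@2 C@3
Step 7: thread A executes A2 (x = 1). Shared: x=1 y=10. PCs: A@2 B@2 C@3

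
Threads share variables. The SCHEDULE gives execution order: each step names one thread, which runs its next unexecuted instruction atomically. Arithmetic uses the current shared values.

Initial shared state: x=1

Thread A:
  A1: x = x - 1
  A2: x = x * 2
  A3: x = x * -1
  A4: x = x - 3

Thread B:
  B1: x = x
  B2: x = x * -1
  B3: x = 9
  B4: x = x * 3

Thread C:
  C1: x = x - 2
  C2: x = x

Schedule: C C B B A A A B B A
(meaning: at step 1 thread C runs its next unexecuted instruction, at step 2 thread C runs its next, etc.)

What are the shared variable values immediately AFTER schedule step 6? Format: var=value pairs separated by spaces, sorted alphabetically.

Answer: x=0

Derivation:
Step 1: thread C executes C1 (x = x - 2). Shared: x=-1. PCs: A@0 B@0 C@1
Step 2: thread C executes C2 (x = x). Shared: x=-1. PCs: A@0 B@0 C@2
Step 3: thread B executes B1 (x = x). Shared: x=-1. PCs: A@0 B@1 C@2
Step 4: thread B executes B2 (x = x * -1). Shared: x=1. PCs: A@0 B@2 C@2
Step 5: thread A executes A1 (x = x - 1). Shared: x=0. PCs: A@1 B@2 C@2
Step 6: thread A executes A2 (x = x * 2). Shared: x=0. PCs: A@2 B@2 C@2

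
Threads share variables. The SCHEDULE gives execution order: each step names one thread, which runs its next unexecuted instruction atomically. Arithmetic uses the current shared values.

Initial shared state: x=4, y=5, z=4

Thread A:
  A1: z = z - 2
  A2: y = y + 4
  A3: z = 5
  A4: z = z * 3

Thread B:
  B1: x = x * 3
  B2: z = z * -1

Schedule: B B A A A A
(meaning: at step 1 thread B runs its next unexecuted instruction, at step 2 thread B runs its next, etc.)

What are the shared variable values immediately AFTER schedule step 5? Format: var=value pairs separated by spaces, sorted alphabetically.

Answer: x=12 y=9 z=5

Derivation:
Step 1: thread B executes B1 (x = x * 3). Shared: x=12 y=5 z=4. PCs: A@0 B@1
Step 2: thread B executes B2 (z = z * -1). Shared: x=12 y=5 z=-4. PCs: A@0 B@2
Step 3: thread A executes A1 (z = z - 2). Shared: x=12 y=5 z=-6. PCs: A@1 B@2
Step 4: thread A executes A2 (y = y + 4). Shared: x=12 y=9 z=-6. PCs: A@2 B@2
Step 5: thread A executes A3 (z = 5). Shared: x=12 y=9 z=5. PCs: A@3 B@2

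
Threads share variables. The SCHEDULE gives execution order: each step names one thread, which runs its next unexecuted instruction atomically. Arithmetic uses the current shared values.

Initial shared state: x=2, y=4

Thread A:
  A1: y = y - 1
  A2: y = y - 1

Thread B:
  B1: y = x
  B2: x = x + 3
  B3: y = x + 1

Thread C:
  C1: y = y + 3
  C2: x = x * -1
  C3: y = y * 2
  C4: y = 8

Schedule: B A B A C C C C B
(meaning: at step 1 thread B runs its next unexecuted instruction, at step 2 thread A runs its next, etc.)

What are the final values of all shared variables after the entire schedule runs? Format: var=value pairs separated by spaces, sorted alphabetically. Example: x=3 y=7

Answer: x=-5 y=-4

Derivation:
Step 1: thread B executes B1 (y = x). Shared: x=2 y=2. PCs: A@0 B@1 C@0
Step 2: thread A executes A1 (y = y - 1). Shared: x=2 y=1. PCs: A@1 B@1 C@0
Step 3: thread B executes B2 (x = x + 3). Shared: x=5 y=1. PCs: A@1 B@2 C@0
Step 4: thread A executes A2 (y = y - 1). Shared: x=5 y=0. PCs: A@2 B@2 C@0
Step 5: thread C executes C1 (y = y + 3). Shared: x=5 y=3. PCs: A@2 B@2 C@1
Step 6: thread C executes C2 (x = x * -1). Shared: x=-5 y=3. PCs: A@2 B@2 C@2
Step 7: thread C executes C3 (y = y * 2). Shared: x=-5 y=6. PCs: A@2 B@2 C@3
Step 8: thread C executes C4 (y = 8). Shared: x=-5 y=8. PCs: A@2 B@2 C@4
Step 9: thread B executes B3 (y = x + 1). Shared: x=-5 y=-4. PCs: A@2 B@3 C@4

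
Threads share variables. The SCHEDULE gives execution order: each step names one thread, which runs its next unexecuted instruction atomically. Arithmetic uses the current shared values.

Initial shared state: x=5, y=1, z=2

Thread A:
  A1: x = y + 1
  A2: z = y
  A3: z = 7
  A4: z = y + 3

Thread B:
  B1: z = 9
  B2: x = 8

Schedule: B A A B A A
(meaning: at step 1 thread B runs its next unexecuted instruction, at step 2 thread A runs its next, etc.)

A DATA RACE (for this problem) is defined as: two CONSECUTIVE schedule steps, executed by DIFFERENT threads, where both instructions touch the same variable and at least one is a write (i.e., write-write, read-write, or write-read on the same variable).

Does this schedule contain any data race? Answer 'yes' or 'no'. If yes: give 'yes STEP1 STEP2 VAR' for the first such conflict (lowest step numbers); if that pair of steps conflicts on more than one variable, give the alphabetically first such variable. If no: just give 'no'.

Answer: no

Derivation:
Steps 1,2: B(r=-,w=z) vs A(r=y,w=x). No conflict.
Steps 2,3: same thread (A). No race.
Steps 3,4: A(r=y,w=z) vs B(r=-,w=x). No conflict.
Steps 4,5: B(r=-,w=x) vs A(r=-,w=z). No conflict.
Steps 5,6: same thread (A). No race.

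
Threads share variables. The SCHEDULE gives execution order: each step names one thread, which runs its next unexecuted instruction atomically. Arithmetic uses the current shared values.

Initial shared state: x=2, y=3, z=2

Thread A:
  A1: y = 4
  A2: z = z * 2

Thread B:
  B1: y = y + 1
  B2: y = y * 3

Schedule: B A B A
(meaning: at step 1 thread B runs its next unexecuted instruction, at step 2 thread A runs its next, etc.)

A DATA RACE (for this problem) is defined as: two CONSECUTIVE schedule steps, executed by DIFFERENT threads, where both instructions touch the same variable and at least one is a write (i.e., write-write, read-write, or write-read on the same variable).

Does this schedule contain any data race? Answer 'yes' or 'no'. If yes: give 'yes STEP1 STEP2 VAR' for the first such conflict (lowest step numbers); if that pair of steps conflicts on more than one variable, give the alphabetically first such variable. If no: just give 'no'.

Answer: yes 1 2 y

Derivation:
Steps 1,2: B(y = y + 1) vs A(y = 4). RACE on y (W-W).
Steps 2,3: A(y = 4) vs B(y = y * 3). RACE on y (W-W).
Steps 3,4: B(r=y,w=y) vs A(r=z,w=z). No conflict.
First conflict at steps 1,2.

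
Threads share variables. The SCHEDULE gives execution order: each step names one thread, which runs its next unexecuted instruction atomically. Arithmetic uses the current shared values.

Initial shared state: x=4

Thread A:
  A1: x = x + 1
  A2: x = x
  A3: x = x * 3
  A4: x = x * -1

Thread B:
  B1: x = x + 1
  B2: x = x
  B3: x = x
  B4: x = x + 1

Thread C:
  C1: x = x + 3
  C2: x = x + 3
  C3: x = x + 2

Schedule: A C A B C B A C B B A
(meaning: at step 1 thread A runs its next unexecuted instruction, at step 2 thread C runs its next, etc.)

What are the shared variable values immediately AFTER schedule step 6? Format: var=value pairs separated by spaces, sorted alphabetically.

Step 1: thread A executes A1 (x = x + 1). Shared: x=5. PCs: A@1 B@0 C@0
Step 2: thread C executes C1 (x = x + 3). Shared: x=8. PCs: A@1 B@0 C@1
Step 3: thread A executes A2 (x = x). Shared: x=8. PCs: A@2 B@0 C@1
Step 4: thread B executes B1 (x = x + 1). Shared: x=9. PCs: A@2 B@1 C@1
Step 5: thread C executes C2 (x = x + 3). Shared: x=12. PCs: A@2 B@1 C@2
Step 6: thread B executes B2 (x = x). Shared: x=12. PCs: A@2 B@2 C@2

Answer: x=12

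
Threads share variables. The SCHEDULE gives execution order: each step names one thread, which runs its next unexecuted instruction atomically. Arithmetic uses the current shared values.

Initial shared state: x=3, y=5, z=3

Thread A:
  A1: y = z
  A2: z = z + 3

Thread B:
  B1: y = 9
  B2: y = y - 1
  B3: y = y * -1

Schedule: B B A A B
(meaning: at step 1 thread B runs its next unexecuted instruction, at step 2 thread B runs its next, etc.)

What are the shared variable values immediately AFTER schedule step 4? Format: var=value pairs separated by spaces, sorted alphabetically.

Answer: x=3 y=3 z=6

Derivation:
Step 1: thread B executes B1 (y = 9). Shared: x=3 y=9 z=3. PCs: A@0 B@1
Step 2: thread B executes B2 (y = y - 1). Shared: x=3 y=8 z=3. PCs: A@0 B@2
Step 3: thread A executes A1 (y = z). Shared: x=3 y=3 z=3. PCs: A@1 B@2
Step 4: thread A executes A2 (z = z + 3). Shared: x=3 y=3 z=6. PCs: A@2 B@2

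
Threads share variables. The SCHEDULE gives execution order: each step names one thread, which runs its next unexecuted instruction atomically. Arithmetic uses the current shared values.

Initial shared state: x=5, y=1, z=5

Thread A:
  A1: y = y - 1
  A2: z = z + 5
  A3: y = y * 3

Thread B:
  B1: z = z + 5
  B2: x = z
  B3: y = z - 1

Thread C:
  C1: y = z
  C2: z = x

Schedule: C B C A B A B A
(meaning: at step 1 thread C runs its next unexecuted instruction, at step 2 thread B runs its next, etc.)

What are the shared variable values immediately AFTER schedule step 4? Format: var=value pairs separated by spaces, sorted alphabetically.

Step 1: thread C executes C1 (y = z). Shared: x=5 y=5 z=5. PCs: A@0 B@0 C@1
Step 2: thread B executes B1 (z = z + 5). Shared: x=5 y=5 z=10. PCs: A@0 B@1 C@1
Step 3: thread C executes C2 (z = x). Shared: x=5 y=5 z=5. PCs: A@0 B@1 C@2
Step 4: thread A executes A1 (y = y - 1). Shared: x=5 y=4 z=5. PCs: A@1 B@1 C@2

Answer: x=5 y=4 z=5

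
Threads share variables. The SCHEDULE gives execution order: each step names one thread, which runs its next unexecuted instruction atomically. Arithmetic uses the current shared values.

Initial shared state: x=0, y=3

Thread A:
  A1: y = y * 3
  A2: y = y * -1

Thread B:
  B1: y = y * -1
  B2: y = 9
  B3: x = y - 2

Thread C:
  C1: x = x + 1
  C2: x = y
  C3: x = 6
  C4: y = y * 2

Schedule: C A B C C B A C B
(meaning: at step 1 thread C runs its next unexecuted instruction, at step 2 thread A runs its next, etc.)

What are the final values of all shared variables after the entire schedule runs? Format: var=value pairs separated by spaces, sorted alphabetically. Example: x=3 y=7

Step 1: thread C executes C1 (x = x + 1). Shared: x=1 y=3. PCs: A@0 B@0 C@1
Step 2: thread A executes A1 (y = y * 3). Shared: x=1 y=9. PCs: A@1 B@0 C@1
Step 3: thread B executes B1 (y = y * -1). Shared: x=1 y=-9. PCs: A@1 B@1 C@1
Step 4: thread C executes C2 (x = y). Shared: x=-9 y=-9. PCs: A@1 B@1 C@2
Step 5: thread C executes C3 (x = 6). Shared: x=6 y=-9. PCs: A@1 B@1 C@3
Step 6: thread B executes B2 (y = 9). Shared: x=6 y=9. PCs: A@1 B@2 C@3
Step 7: thread A executes A2 (y = y * -1). Shared: x=6 y=-9. PCs: A@2 B@2 C@3
Step 8: thread C executes C4 (y = y * 2). Shared: x=6 y=-18. PCs: A@2 B@2 C@4
Step 9: thread B executes B3 (x = y - 2). Shared: x=-20 y=-18. PCs: A@2 B@3 C@4

Answer: x=-20 y=-18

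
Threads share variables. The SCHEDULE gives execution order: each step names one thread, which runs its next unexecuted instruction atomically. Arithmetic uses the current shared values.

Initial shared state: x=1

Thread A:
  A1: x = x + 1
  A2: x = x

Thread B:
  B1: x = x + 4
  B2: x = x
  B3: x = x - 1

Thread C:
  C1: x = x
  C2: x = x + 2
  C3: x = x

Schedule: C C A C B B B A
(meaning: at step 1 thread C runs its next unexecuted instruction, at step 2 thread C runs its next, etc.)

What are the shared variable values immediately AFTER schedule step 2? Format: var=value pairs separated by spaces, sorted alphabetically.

Answer: x=3

Derivation:
Step 1: thread C executes C1 (x = x). Shared: x=1. PCs: A@0 B@0 C@1
Step 2: thread C executes C2 (x = x + 2). Shared: x=3. PCs: A@0 B@0 C@2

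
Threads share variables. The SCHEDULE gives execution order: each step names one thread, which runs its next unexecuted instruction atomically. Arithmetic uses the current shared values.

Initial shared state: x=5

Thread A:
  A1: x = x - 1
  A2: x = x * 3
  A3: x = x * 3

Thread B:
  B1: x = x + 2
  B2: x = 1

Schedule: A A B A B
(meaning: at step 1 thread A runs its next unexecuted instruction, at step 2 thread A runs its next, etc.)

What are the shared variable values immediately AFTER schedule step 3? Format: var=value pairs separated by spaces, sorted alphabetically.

Answer: x=14

Derivation:
Step 1: thread A executes A1 (x = x - 1). Shared: x=4. PCs: A@1 B@0
Step 2: thread A executes A2 (x = x * 3). Shared: x=12. PCs: A@2 B@0
Step 3: thread B executes B1 (x = x + 2). Shared: x=14. PCs: A@2 B@1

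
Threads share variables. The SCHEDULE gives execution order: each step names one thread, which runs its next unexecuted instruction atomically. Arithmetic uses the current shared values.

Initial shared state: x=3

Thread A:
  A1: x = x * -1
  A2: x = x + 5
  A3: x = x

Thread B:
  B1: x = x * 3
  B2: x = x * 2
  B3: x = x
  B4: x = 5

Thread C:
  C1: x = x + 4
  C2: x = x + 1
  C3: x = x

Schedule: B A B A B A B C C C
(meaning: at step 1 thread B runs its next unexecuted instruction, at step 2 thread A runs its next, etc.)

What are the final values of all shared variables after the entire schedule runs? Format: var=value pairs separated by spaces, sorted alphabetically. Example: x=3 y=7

Answer: x=10

Derivation:
Step 1: thread B executes B1 (x = x * 3). Shared: x=9. PCs: A@0 B@1 C@0
Step 2: thread A executes A1 (x = x * -1). Shared: x=-9. PCs: A@1 B@1 C@0
Step 3: thread B executes B2 (x = x * 2). Shared: x=-18. PCs: A@1 B@2 C@0
Step 4: thread A executes A2 (x = x + 5). Shared: x=-13. PCs: A@2 B@2 C@0
Step 5: thread B executes B3 (x = x). Shared: x=-13. PCs: A@2 B@3 C@0
Step 6: thread A executes A3 (x = x). Shared: x=-13. PCs: A@3 B@3 C@0
Step 7: thread B executes B4 (x = 5). Shared: x=5. PCs: A@3 B@4 C@0
Step 8: thread C executes C1 (x = x + 4). Shared: x=9. PCs: A@3 B@4 C@1
Step 9: thread C executes C2 (x = x + 1). Shared: x=10. PCs: A@3 B@4 C@2
Step 10: thread C executes C3 (x = x). Shared: x=10. PCs: A@3 B@4 C@3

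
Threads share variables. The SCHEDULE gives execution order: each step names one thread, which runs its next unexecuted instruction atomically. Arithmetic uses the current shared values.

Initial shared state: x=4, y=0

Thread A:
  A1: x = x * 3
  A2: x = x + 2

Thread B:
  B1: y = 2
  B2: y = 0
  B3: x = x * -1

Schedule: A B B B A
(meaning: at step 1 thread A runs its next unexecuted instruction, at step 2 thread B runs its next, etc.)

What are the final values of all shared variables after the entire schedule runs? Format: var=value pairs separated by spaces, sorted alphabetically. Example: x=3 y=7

Answer: x=-10 y=0

Derivation:
Step 1: thread A executes A1 (x = x * 3). Shared: x=12 y=0. PCs: A@1 B@0
Step 2: thread B executes B1 (y = 2). Shared: x=12 y=2. PCs: A@1 B@1
Step 3: thread B executes B2 (y = 0). Shared: x=12 y=0. PCs: A@1 B@2
Step 4: thread B executes B3 (x = x * -1). Shared: x=-12 y=0. PCs: A@1 B@3
Step 5: thread A executes A2 (x = x + 2). Shared: x=-10 y=0. PCs: A@2 B@3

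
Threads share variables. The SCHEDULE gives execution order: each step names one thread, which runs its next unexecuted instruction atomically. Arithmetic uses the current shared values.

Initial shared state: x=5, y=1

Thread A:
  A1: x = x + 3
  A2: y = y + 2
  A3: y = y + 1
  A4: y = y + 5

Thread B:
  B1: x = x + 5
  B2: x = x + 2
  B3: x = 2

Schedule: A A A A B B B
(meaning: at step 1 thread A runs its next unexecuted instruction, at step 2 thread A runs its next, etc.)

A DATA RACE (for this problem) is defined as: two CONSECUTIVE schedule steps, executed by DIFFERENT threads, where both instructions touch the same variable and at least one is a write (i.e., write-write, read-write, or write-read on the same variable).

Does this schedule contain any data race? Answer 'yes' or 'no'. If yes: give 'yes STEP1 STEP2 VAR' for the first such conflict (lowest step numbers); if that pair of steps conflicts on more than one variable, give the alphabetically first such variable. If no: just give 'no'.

Steps 1,2: same thread (A). No race.
Steps 2,3: same thread (A). No race.
Steps 3,4: same thread (A). No race.
Steps 4,5: A(r=y,w=y) vs B(r=x,w=x). No conflict.
Steps 5,6: same thread (B). No race.
Steps 6,7: same thread (B). No race.

Answer: no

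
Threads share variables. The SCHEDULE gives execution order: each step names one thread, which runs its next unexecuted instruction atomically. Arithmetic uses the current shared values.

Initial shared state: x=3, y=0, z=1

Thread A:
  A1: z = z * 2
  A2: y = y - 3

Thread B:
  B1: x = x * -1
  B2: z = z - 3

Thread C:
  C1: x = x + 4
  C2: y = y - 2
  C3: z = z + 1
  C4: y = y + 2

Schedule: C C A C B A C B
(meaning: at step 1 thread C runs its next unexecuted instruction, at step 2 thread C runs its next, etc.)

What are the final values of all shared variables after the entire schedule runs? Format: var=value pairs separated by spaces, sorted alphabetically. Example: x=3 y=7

Step 1: thread C executes C1 (x = x + 4). Shared: x=7 y=0 z=1. PCs: A@0 B@0 C@1
Step 2: thread C executes C2 (y = y - 2). Shared: x=7 y=-2 z=1. PCs: A@0 B@0 C@2
Step 3: thread A executes A1 (z = z * 2). Shared: x=7 y=-2 z=2. PCs: A@1 B@0 C@2
Step 4: thread C executes C3 (z = z + 1). Shared: x=7 y=-2 z=3. PCs: A@1 B@0 C@3
Step 5: thread B executes B1 (x = x * -1). Shared: x=-7 y=-2 z=3. PCs: A@1 B@1 C@3
Step 6: thread A executes A2 (y = y - 3). Shared: x=-7 y=-5 z=3. PCs: A@2 B@1 C@3
Step 7: thread C executes C4 (y = y + 2). Shared: x=-7 y=-3 z=3. PCs: A@2 B@1 C@4
Step 8: thread B executes B2 (z = z - 3). Shared: x=-7 y=-3 z=0. PCs: A@2 B@2 C@4

Answer: x=-7 y=-3 z=0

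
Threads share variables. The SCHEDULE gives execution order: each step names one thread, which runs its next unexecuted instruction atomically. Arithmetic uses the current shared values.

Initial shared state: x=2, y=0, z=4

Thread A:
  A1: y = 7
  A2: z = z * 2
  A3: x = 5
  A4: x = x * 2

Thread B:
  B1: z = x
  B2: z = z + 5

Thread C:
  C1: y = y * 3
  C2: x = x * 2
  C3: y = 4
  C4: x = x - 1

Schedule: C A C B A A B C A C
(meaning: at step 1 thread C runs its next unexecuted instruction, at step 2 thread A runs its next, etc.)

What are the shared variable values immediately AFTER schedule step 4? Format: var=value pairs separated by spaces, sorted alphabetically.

Step 1: thread C executes C1 (y = y * 3). Shared: x=2 y=0 z=4. PCs: A@0 B@0 C@1
Step 2: thread A executes A1 (y = 7). Shared: x=2 y=7 z=4. PCs: A@1 B@0 C@1
Step 3: thread C executes C2 (x = x * 2). Shared: x=4 y=7 z=4. PCs: A@1 B@0 C@2
Step 4: thread B executes B1 (z = x). Shared: x=4 y=7 z=4. PCs: A@1 B@1 C@2

Answer: x=4 y=7 z=4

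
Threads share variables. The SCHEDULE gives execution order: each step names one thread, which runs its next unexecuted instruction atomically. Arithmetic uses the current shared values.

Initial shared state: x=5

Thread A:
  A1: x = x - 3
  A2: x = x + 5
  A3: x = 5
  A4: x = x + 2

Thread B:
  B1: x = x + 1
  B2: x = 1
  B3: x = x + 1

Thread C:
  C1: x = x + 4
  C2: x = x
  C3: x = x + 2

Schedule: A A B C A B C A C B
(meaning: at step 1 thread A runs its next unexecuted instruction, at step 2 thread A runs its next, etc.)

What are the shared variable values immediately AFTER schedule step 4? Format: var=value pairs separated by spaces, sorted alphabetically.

Step 1: thread A executes A1 (x = x - 3). Shared: x=2. PCs: A@1 B@0 C@0
Step 2: thread A executes A2 (x = x + 5). Shared: x=7. PCs: A@2 B@0 C@0
Step 3: thread B executes B1 (x = x + 1). Shared: x=8. PCs: A@2 B@1 C@0
Step 4: thread C executes C1 (x = x + 4). Shared: x=12. PCs: A@2 B@1 C@1

Answer: x=12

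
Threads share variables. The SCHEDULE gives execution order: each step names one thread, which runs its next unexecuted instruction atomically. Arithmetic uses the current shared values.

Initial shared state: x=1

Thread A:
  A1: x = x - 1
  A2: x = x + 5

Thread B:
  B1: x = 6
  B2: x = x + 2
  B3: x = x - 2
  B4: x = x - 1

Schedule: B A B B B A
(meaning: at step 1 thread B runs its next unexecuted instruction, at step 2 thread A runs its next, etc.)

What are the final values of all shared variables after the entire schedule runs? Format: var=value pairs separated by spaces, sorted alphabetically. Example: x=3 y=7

Step 1: thread B executes B1 (x = 6). Shared: x=6. PCs: A@0 B@1
Step 2: thread A executes A1 (x = x - 1). Shared: x=5. PCs: A@1 B@1
Step 3: thread B executes B2 (x = x + 2). Shared: x=7. PCs: A@1 B@2
Step 4: thread B executes B3 (x = x - 2). Shared: x=5. PCs: A@1 B@3
Step 5: thread B executes B4 (x = x - 1). Shared: x=4. PCs: A@1 B@4
Step 6: thread A executes A2 (x = x + 5). Shared: x=9. PCs: A@2 B@4

Answer: x=9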